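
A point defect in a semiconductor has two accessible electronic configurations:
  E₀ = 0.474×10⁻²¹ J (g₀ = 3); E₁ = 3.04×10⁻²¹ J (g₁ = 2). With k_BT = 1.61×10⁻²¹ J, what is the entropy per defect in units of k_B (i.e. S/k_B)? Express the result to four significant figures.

1.416

Eᵢ/kT = 0.294410, 1.88820.
Z = Σ gᵢe^(−Eᵢ/kT) = 3·e^(−0.294410) + 2·e^(−1.88820) = 2.23491 + 0.302688 = 2.53760.
⟨E⟩ = Σ EᵢPᵢ = 0.780075 ×10⁻²¹ J.
S/k_B = ln Z + ⟨E⟩/kT = ln(2.53760) + 0.780075/1.61 = 0.931219 + 0.484519 = 1.416.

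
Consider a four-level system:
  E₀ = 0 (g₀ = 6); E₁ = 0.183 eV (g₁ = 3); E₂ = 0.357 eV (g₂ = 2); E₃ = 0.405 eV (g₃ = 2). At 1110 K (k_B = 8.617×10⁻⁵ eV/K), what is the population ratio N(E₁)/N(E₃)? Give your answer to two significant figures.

k_BT = 8.617×10⁻⁵ × 1110 K = 0.09565 eV.
n₁/n₃ = (g₁/g₃) exp[−(E₁−E₃)/kT] = (3/2) × exp(−(-0.222 eV)/(0.09565 eV)) = (3/2) × exp(2.321) = 15.

15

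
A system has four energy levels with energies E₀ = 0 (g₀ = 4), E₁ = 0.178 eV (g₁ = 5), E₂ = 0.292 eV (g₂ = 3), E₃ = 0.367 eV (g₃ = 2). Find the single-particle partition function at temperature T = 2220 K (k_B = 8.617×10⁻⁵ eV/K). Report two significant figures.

Z = 6.9

k_BT = 8.617×10⁻⁵ × 2220 K = 0.1913 eV.
Eᵢ/kT = 0, 0.9305, 1.526, 1.918.
Z = Σ gᵢe^(−Eᵢ/kT) = 4·e^(−0) + 5·e^(−0.9305) + 3·e^(−1.526) + 2·e^(−1.918) = 4.000 + 1.972 + 0.6522 + 0.2938 = 6.918.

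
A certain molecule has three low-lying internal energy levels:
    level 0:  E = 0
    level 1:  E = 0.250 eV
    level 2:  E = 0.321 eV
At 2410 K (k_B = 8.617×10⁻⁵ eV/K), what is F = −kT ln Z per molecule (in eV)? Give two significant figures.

k_BT = 8.617×10⁻⁵ × 2410 K = 0.2077 eV.
Eᵢ/kT = 0, 1.204, 1.545.
Z = Σ e^(−Eᵢ/kT) = e^(−0) + e^(−1.204) + e^(−1.545) = 1.000 + 0.3000 + 0.2133 = 1.513.
F = −kT ln Z = −0.2077 × ln(1.513) = −0.2077 × 0.4141 = -0.086 eV.

-0.086 eV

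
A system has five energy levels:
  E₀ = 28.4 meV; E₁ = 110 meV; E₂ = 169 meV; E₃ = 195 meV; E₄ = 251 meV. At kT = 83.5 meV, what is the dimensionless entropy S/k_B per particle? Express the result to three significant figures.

Eᵢ/kT = 0.34012, 1.3174, 2.0240, 2.3353, 3.0060.
Z = Σ e^(−Eᵢ/kT) = e^(−0.34012) + e^(−1.3174) + e^(−2.0240) + e^(−2.3353) + e^(−3.0060) = 0.71168 + 0.26783 + 0.13213 + 0.096781 + 0.049489 = 1.2579.
⟨E⟩ = Σ EᵢPᵢ = 82.119 meV.
S/k_B = ln Z + ⟨E⟩/kT = ln(1.2579) + 82.119/83.5 = 0.22944 + 0.98346 = 1.21.

1.21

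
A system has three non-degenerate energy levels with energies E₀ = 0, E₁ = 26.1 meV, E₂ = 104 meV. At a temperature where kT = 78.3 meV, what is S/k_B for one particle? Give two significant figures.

Eᵢ/kT = 0, 0.3333, 1.328.
Z = Σ e^(−Eᵢ/kT) = e^(−0) + e^(−0.3333) + e^(−1.328) = 1.000 + 0.7166 + 0.2650 = 1.982.
⟨E⟩ = Σ EᵢPᵢ = 23.34 meV.
S/k_B = ln Z + ⟨E⟩/kT = ln(1.982) + 23.34/78.3 = 0.6841 + 0.2981 = 0.98.

0.98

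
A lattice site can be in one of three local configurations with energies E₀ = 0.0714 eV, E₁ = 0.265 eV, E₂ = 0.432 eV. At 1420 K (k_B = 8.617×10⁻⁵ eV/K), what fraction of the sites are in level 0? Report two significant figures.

k_BT = 8.617×10⁻⁵ × 1420 K = 0.1224 eV.
Eᵢ/kT = 0.5833, 2.165, 3.529.
Z = Σ e^(−Eᵢ/kT) = e^(−0.5833) + e^(−2.165) + e^(−3.529) = 0.5581 + 0.1147 + 0.02933 = 0.7021.
P₀ = e^(−E₀/kT) / Z = 0.5581/0.7021 = 0.79.

0.79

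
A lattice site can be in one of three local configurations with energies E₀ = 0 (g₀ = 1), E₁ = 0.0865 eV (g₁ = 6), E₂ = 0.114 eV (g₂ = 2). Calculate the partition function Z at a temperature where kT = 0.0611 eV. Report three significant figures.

Z = 2.77

Eᵢ/kT = 0, 1.4157, 1.8658.
Z = Σ gᵢe^(−Eᵢ/kT) = 1·e^(−0) + 6·e^(−1.4157) + 2·e^(−1.8658) = 1.0000 + 1.4565 + 0.30954 = 2.7660.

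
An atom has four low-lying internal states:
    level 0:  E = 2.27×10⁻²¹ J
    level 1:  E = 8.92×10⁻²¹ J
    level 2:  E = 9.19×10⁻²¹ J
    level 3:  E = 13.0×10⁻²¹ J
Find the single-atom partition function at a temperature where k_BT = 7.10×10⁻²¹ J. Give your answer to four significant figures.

Eᵢ/kT = 0.319718, 1.25634, 1.29437, 1.83099.
Z = Σ e^(−Eᵢ/kT) = e^(−0.319718) + e^(−1.25634) + e^(−1.29437) + e^(−1.83099) = 0.726354 + 0.284694 + 0.274070 + 0.160255 = 1.44537.

Z = 1.445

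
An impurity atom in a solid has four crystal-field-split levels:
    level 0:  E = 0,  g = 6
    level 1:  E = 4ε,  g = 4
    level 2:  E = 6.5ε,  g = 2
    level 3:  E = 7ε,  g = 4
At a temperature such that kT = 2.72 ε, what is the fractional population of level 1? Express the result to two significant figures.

Eᵢ/kT = 0, 1.471, 2.390, 2.574.
Z = Σ gᵢe^(−Eᵢ/kT) = 6·e^(−0) + 4·e^(−1.471) + 2·e^(−2.390) + 4·e^(−2.574) = 6.000 + 0.9188 + 0.1833 + 0.3049 = 7.407.
P₁ = g₁ e^(−E₁/kT) / Z = 0.9188/7.407 = 0.12.

0.12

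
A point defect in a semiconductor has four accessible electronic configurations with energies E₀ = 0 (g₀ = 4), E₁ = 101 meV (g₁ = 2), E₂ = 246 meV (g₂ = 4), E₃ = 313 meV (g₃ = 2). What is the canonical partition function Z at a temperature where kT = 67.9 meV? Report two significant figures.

Z = 4.6

Eᵢ/kT = 0, 1.487, 3.623, 4.610.
Z = Σ gᵢe^(−Eᵢ/kT) = 4·e^(−0) + 2·e^(−1.487) + 4·e^(−3.623) + 2·e^(−4.610) = 4.000 + 0.4521 + 0.1068 + 0.01990 = 4.579.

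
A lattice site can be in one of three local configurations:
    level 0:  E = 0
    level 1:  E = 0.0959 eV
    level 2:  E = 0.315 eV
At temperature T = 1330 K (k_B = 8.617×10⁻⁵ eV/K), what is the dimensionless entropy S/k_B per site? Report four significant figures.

k_BT = 8.617×10⁻⁵ × 1330 K = 0.114606 eV.
Eᵢ/kT = 0, 0.836780, 2.74855.
Z = Σ e^(−Eᵢ/kT) = e^(−0) + e^(−0.836780) + e^(−2.74855) = 1.00000 + 0.433103 + 0.0640206 = 1.49712.
⟨E⟩ = Σ EᵢPᵢ = 0.0412132 eV.
S/k_B = ln Z + ⟨E⟩/kT = ln(1.49712) + 0.0412132/0.114606 = 0.403543 + 0.359608 = 0.7632.

0.7632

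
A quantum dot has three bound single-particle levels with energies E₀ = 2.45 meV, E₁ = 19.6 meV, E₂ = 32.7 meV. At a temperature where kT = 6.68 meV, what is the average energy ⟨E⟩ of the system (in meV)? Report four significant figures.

Eᵢ/kT = 0.366766, 2.93413, 4.89521.
Z = Σ e^(−Eᵢ/kT) = e^(−0.366766) + e^(−2.93413) + e^(−4.89521) = 0.692972 + 0.0531770 + 0.00748234 = 0.753631.
⟨E⟩ = Σ Eᵢ e^(−Eᵢ/kT) / Z = (2.45·0.692972 + 19.6·0.0531770 + 32.7·0.00748234) / 0.753631 = 3.960 meV.

3.960 meV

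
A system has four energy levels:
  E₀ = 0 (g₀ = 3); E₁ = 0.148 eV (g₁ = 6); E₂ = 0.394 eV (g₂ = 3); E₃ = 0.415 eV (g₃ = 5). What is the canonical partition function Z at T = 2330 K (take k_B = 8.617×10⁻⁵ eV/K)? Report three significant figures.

Z = 6.93

k_BT = 8.617×10⁻⁵ × 2330 K = 0.20078 eV.
Eᵢ/kT = 0, 0.73713, 1.9623, 2.0669.
Z = Σ gᵢe^(−Eᵢ/kT) = 3·e^(−0) + 6·e^(−0.73713) + 3·e^(−1.9623) + 5·e^(−2.0669) = 3.0000 + 2.8709 + 0.42160 + 0.63289 = 6.9254.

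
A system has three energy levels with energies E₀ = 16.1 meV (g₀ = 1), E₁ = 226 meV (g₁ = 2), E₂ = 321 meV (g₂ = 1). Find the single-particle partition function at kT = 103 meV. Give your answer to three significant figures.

Eᵢ/kT = 0.15631, 2.1942, 3.1165.
Z = Σ gᵢe^(−Eᵢ/kT) = 1·e^(−0.15631) + 2·e^(−2.1942) + 1·e^(−3.1165) = 0.85529 + 0.22290 + 0.044312 = 1.1225.

Z = 1.12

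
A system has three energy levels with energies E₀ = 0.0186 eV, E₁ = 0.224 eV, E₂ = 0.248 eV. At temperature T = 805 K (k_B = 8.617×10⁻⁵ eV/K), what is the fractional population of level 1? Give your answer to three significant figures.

0.0476

k_BT = 8.617×10⁻⁵ × 805 K = 0.069367 eV.
Eᵢ/kT = 0.26814, 3.2292, 3.5752.
Z = Σ e^(−Eᵢ/kT) = e^(−0.26814) + e^(−3.2292) + e^(−3.5752) = 0.76480 + 0.039589 + 0.028010 = 0.83240.
P₁ = e^(−E₁/kT) / Z = 0.039589/0.83240 = 0.0476.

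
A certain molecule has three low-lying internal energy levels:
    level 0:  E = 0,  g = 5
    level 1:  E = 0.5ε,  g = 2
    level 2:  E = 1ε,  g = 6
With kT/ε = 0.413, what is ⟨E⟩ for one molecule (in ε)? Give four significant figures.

0.1356 ε

Eᵢ/kT = 0, 1.21065, 2.42131.
Z = Σ gᵢe^(−Eᵢ/kT) = 5·e^(−0) + 2·e^(−1.21065) + 6·e^(−2.42131) = 5.00000 + 0.596007 + 0.532831 = 6.12884.
⟨E⟩ = Σ Eᵢ gᵢe^(−Eᵢ/kT) / Z = (0·5.00000 + 0.5·0.596007 + 1·0.532831) / 6.12884 = 0.1356 ε.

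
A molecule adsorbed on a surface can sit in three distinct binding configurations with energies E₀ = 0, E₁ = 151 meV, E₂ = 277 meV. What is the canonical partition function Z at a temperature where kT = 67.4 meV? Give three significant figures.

Z = 1.12

Eᵢ/kT = 0, 2.2404, 4.1098.
Z = Σ e^(−Eᵢ/kT) = e^(−0) + e^(−2.2404) + e^(−4.1098) = 1.0000 + 0.10642 + 0.016411 = 1.1228.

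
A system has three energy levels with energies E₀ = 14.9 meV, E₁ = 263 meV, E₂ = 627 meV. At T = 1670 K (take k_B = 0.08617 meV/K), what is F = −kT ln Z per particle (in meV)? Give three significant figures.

-10.4 meV

k_BT = 0.08617 × 1670 K = 143.90 meV.
Eᵢ/kT = 0.10354, 1.8277, 4.3572.
Z = Σ e^(−Eᵢ/kT) = e^(−0.10354) + e^(−1.8277) + e^(−4.3572) = 0.90164 + 0.16078 + 0.012814 = 1.0752.
F = −kT ln Z = −143.90 × ln(1.0752) = −143.90 × 0.072507 = -10.4 meV.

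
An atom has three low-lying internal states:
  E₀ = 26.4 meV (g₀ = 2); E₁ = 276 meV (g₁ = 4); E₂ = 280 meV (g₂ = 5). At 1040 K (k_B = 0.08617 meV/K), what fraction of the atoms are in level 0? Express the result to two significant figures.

0.79

k_BT = 0.08617 × 1040 K = 89.62 meV.
Eᵢ/kT = 0.2946, 3.080, 3.124.
Z = Σ gᵢe^(−Eᵢ/kT) = 2·e^(−0.2946) + 4·e^(−3.080) + 5·e^(−3.124) = 1.490 + 0.1838 + 0.2199 = 1.894.
P₀ = g₀ e^(−E₀/kT) / Z = 1.490/1.894 = 0.79.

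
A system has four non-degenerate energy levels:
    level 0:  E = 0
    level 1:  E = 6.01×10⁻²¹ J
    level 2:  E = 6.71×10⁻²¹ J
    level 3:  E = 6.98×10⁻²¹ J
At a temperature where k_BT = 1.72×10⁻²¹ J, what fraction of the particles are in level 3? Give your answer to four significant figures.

Eᵢ/kT = 0, 3.49419, 3.90116, 4.05814.
Z = Σ e^(−Eᵢ/kT) = e^(−0) + e^(−3.49419) + e^(−3.90116) + e^(−4.05814) = 1.00000 + 0.0303733 + 0.0202184 + 0.0172811 = 1.06787.
P₃ = e^(−E₃/kT) / Z = 0.0172811/1.06787 = 0.01618.

0.01618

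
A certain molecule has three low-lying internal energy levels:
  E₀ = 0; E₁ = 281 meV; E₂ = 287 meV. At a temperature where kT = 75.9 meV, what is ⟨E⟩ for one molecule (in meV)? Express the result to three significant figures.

12.9 meV

Eᵢ/kT = 0, 3.7022, 3.7813.
Z = Σ e^(−Eᵢ/kT) = e^(−0) + e^(−3.7022) + e^(−3.7813) = 1.0000 + 0.024669 + 0.022793 = 1.0475.
⟨E⟩ = Σ Eᵢ e^(−Eᵢ/kT) / Z = (0·1.0000 + 281·0.024669 + 287·0.022793) / 1.0475 = 12.9 meV.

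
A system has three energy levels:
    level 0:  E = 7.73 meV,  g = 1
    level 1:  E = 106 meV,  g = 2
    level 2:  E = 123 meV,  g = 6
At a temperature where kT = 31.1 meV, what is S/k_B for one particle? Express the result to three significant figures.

0.870

Eᵢ/kT = 0.24855, 3.4084, 3.9550.
Z = Σ gᵢe^(−Eᵢ/kT) = 1·e^(−0.24855) + 2·e^(−3.4084) + 6·e^(−3.9550) = 0.77993 + 0.066188 + 0.11495 = 0.96107.
⟨E⟩ = Σ EᵢPᵢ = 28.285 meV.
S/k_B = ln Z + ⟨E⟩/kT = ln(0.96107) + 28.285/31.1 = -0.039708 + 0.90949 = 0.870.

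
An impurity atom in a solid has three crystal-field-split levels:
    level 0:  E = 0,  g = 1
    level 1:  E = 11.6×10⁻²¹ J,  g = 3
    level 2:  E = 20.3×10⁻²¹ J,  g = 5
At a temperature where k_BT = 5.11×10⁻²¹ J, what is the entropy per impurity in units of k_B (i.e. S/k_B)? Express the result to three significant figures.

1.11

Eᵢ/kT = 0, 2.2701, 3.9726.
Z = Σ gᵢe^(−Eᵢ/kT) = 1·e^(−0) + 3·e^(−2.2701) + 5·e^(−3.9726) = 1.0000 + 0.30991 + 0.094122 = 1.4040.
⟨E⟩ = Σ EᵢPᵢ = 3.9214 ×10⁻²¹ J.
S/k_B = ln Z + ⟨E⟩/kT = ln(1.4040) + 3.9214/5.11 = 0.33933 + 0.76740 = 1.11.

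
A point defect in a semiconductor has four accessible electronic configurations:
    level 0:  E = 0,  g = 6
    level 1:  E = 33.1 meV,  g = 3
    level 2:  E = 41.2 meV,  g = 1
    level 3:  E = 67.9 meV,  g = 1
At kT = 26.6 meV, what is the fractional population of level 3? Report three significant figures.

0.0109

Eᵢ/kT = 0, 1.2444, 1.5489, 2.5526.
Z = Σ gᵢe^(−Eᵢ/kT) = 6·e^(−0) + 3·e^(−1.2444) + 1·e^(−1.5489) + 1·e^(−2.5526) = 6.0000 + 0.86434 + 0.21248 + 0.077879 = 7.1547.
P₃ = g₃ e^(−E₃/kT) / Z = 0.077879/7.1547 = 0.0109.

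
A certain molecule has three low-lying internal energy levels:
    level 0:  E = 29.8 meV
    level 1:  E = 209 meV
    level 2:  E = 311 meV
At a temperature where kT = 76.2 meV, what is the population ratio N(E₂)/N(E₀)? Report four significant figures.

0.02496

n₂/n₀ = exp[−(E₂−E₀)/kT] = exp(−(281.2 meV)/(76.2 meV)) = exp(-3.69029) = 0.02496.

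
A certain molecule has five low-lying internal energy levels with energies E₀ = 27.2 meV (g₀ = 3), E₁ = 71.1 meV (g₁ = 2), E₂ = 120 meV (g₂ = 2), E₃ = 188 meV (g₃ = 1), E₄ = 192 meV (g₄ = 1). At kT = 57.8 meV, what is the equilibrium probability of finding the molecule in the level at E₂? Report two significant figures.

0.090

Eᵢ/kT = 0.4706, 1.230, 2.076, 3.253, 3.322.
Z = Σ gᵢe^(−Eᵢ/kT) = 3·e^(−0.4706) + 2·e^(−1.230) + 2·e^(−2.076) + 1·e^(−3.253) + 1·e^(−3.322) = 1.874 + 0.5846 + 0.2509 + 0.03866 + 0.03608 = 2.784.
P₂ = g₂ e^(−E₂/kT) / Z = 0.2509/2.784 = 0.090.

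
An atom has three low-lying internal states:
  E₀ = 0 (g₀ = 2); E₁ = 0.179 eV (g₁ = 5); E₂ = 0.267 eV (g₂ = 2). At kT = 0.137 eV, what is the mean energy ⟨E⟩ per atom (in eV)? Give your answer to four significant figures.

Eᵢ/kT = 0, 1.30657, 1.94891.
Z = Σ gᵢe^(−Eᵢ/kT) = 2·e^(−0) + 5·e^(−1.30657) + 2·e^(−1.94891) = 2.00000 + 1.35374 + 0.284858 = 3.63860.
⟨E⟩ = Σ Eᵢ gᵢe^(−Eᵢ/kT) / Z = (0·2.00000 + 0.179·1.35374 + 0.267·0.284858) / 3.63860 = 0.08750 eV.

0.08750 eV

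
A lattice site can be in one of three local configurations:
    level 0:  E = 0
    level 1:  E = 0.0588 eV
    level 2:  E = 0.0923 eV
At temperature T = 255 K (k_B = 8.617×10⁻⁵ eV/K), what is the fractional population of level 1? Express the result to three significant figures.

k_BT = 8.617×10⁻⁵ × 255 K = 0.021973 eV.
Eᵢ/kT = 0, 2.6760, 4.2006.
Z = Σ e^(−Eᵢ/kT) = e^(−0) + e^(−2.6760) + e^(−4.2006) = 1.0000 + 0.068838 + 0.014987 = 1.0838.
P₁ = e^(−E₁/kT) / Z = 0.068838/1.0838 = 0.0635.

0.0635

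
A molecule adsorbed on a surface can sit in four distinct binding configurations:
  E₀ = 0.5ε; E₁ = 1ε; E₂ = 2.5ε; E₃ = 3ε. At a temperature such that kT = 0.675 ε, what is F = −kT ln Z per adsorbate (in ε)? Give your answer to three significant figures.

Eᵢ/kT = 0.74074, 1.4815, 3.7037, 4.4444.
Z = Σ e^(−Eᵢ/kT) = e^(−0.74074) + e^(−1.4815) + e^(−3.7037) + e^(−4.4444) = 0.47676 + 0.22730 + 0.024632 + 0.011744 = 0.74044.
F = −kT ln Z = −0.675 × ln(0.74044) = −0.675 × -0.30051 = 0.203 ε.

0.203 ε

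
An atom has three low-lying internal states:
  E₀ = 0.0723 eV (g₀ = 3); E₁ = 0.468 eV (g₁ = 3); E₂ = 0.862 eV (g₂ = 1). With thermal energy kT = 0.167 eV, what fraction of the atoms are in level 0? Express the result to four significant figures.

0.9120

Eᵢ/kT = 0.432934, 2.80240, 5.16168.
Z = Σ gᵢe^(−Eᵢ/kT) = 3·e^(−0.432934) + 3·e^(−2.80240) + 1·e^(−5.16168) = 1.94581 + 0.181993 + 0.00573206 = 2.13354.
P₀ = g₀ e^(−E₀/kT) / Z = 1.94581/2.13354 = 0.9120.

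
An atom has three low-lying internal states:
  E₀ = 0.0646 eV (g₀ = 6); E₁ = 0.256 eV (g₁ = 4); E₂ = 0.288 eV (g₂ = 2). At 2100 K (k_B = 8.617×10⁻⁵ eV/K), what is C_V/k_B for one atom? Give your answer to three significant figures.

k_BT = 8.617×10⁻⁵ × 2100 K = 0.18096 eV.
Eᵢ/kT = 0.35698, 1.4147, 1.5915.
Z = Σ gᵢe^(−Eᵢ/kT) = 6·e^(−0.35698) + 4·e^(−1.4147) + 2·e^(−1.5915) = 4.1987 + 0.97199 + 0.40724 = 5.5779.
⟨E⟩ = 0.11426 eV, ⟨E²⟩ = 0.020617 eV².
C_V/k_B = (⟨E²⟩ − ⟨E⟩²)/(kT)² = (0.020617 − 0.013055)/0.032747 = 0.231.

0.231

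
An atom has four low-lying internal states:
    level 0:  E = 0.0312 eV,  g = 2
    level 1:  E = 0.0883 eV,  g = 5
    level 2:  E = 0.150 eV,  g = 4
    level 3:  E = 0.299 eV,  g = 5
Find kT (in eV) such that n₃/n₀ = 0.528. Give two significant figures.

0.17 eV

n₃/n₀ = (g₃/g₀) exp[−(E₃−E₀)/kT] = 0.528.
⇒ (E₃−E₀)/kT = ln((5/2)/0.528) = ln(4.735) = 1.555.
kT = 0.2678 eV / 1.555 = 0.17 eV.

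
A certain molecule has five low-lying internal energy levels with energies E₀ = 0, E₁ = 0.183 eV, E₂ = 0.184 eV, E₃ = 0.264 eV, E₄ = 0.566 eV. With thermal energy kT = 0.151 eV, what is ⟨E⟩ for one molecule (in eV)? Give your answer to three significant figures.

Eᵢ/kT = 0, 1.2119, 1.2185, 1.7483, 3.7483.
Z = Σ e^(−Eᵢ/kT) = e^(−0) + e^(−1.2119) + e^(−1.2185) + e^(−1.7483) + e^(−3.7483) = 1.0000 + 0.29763 + 0.29567 + 0.17407 + 0.023558 = 1.7909.
⟨E⟩ = Σ Eᵢ e^(−Eᵢ/kT) / Z = (0·1.0000 + 0.183·0.29763 + 0.184·0.29567 + 0.264·0.17407 + 0.566·0.023558) / 1.7909 = 0.0939 eV.

0.0939 eV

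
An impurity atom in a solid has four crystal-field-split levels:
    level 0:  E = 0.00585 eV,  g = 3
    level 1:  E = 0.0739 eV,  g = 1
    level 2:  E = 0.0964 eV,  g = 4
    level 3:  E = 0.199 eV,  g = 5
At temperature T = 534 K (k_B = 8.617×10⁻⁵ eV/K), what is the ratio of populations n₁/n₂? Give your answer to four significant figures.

k_BT = 8.617×10⁻⁵ × 534 K = 0.0460148 eV.
n₁/n₂ = (g₁/g₂) exp[−(E₁−E₂)/kT] = (1/4) × exp(−(-0.0225 eV)/(0.0460148 eV)) = (1/4) × exp(0.488973) = 0.4077.

0.4077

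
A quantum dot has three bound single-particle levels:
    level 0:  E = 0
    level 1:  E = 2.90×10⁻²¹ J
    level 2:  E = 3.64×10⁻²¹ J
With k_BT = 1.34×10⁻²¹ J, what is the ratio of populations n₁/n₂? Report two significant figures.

n₁/n₂ = exp[−(E₁−E₂)/kT] = exp(−(-0.74 ×10⁻²¹ J)/(1.34 ×10⁻²¹ J)) = exp(0.5522) = 1.7.

1.7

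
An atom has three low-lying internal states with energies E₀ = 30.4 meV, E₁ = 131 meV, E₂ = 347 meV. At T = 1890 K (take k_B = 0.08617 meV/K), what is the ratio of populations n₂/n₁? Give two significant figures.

k_BT = 0.08617 × 1890 K = 162.9 meV.
n₂/n₁ = exp[−(E₂−E₁)/kT] = exp(−(216 meV)/(162.9 meV)) = exp(-1.326) = 0.27.

0.27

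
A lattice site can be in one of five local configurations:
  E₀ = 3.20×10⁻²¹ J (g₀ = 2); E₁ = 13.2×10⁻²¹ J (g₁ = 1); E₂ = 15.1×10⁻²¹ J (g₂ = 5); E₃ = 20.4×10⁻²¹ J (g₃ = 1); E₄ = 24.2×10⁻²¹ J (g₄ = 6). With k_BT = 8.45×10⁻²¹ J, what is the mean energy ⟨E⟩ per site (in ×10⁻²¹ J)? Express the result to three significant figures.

Eᵢ/kT = 0.37870, 1.5621, 1.7870, 2.4142, 2.8639.
Z = Σ gᵢe^(−Eᵢ/kT) = 2·e^(−0.37870) + 1·e^(−1.5621) + 5·e^(−1.7870) + 1·e^(−2.4142) + 6·e^(−2.8639) = 1.3695 + 0.20970 + 0.83731 + 0.089439 + 0.34228 = 2.8482.
⟨E⟩ = Σ Eᵢ gᵢe^(−Eᵢ/kT) / Z = (3.20·1.3695 + 13.2·0.20970 + 15.1·0.83731 + 20.4·0.089439 + 24.2·0.34228) / 2.8482 = 10.5 ×10⁻²¹ J.

10.5 ×10⁻²¹ J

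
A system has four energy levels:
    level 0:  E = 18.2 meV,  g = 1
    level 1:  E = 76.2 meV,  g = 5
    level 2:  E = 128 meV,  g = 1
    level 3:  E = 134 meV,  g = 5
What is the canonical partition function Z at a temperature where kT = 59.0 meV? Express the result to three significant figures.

Eᵢ/kT = 0.30847, 1.2915, 2.1695, 2.2712.
Z = Σ gᵢe^(−Eᵢ/kT) = 1·e^(−0.30847) + 5·e^(−1.2915) + 1·e^(−2.1695) + 5·e^(−2.2712) = 0.73457 + 1.3743 + 0.11423 + 0.51594 = 2.7390.

Z = 2.74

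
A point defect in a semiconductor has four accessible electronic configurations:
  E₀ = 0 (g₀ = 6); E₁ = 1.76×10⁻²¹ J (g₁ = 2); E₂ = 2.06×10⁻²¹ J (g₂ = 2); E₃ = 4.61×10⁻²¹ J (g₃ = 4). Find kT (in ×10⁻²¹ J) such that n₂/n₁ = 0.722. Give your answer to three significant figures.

0.921 ×10⁻²¹ J

n₂/n₁ = (g₂/g₁) exp[−(E₂−E₁)/kT] = 0.722.
⇒ (E₂−E₁)/kT = ln((2/2)/0.722) = ln(1.3850) = 0.32570.
kT = 0.30 ×10⁻²¹ J / 0.32570 = 0.921 ×10⁻²¹ J.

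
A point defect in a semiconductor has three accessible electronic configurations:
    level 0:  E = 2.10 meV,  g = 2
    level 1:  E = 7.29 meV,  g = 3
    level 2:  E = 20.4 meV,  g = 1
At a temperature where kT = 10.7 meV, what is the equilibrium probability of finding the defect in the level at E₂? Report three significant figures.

0.0449

Eᵢ/kT = 0.19626, 0.68131, 1.9065.
Z = Σ gᵢe^(−Eᵢ/kT) = 2·e^(−0.19626) + 3·e^(−0.68131) + 1·e^(−1.9065) = 1.6436 + 1.5179 + 0.14860 = 3.3101.
P₂ = g₂ e^(−E₂/kT) / Z = 0.14860/3.3101 = 0.0449.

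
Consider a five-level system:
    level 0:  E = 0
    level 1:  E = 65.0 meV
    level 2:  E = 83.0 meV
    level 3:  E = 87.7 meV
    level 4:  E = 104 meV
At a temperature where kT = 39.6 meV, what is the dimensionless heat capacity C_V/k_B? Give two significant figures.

Eᵢ/kT = 0, 1.641, 2.096, 2.215, 2.626.
Z = Σ e^(−Eᵢ/kT) = e^(−0) + e^(−1.641) + e^(−2.096) + e^(−2.215) + e^(−2.626) = 1.000 + 0.1938 + 0.1229 + 0.1092 + 0.07237 = 1.498.
⟨E⟩ = 26.64 meV, ⟨E²⟩ = 2195 meV².
C_V/k_B = (⟨E²⟩ − ⟨E⟩²)/(kT)² = (2195 − 709.7)/1568 = 0.95.

0.95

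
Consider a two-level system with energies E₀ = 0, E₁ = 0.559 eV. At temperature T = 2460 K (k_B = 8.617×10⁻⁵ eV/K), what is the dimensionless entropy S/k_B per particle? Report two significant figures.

0.25

k_BT = 8.617×10⁻⁵ × 2460 K = 0.2120 eV.
Eᵢ/kT = 0, 2.637.
Z = Σ e^(−Eᵢ/kT) = e^(−0) + e^(−2.637) = 1.000 + 0.07158 = 1.072.
⟨E⟩ = Σ EᵢPᵢ = 0.03733 eV.
S/k_B = ln Z + ⟨E⟩/kT = ln(1.072) + 0.03733/0.2120 = 0.06953 + 0.1761 = 0.25.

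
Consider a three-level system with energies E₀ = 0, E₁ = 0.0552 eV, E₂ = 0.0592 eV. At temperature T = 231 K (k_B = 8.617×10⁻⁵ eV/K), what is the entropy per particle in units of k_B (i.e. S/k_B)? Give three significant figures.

0.400

k_BT = 8.617×10⁻⁵ × 231 K = 0.019905 eV.
Eᵢ/kT = 0, 2.7732, 2.9741.
Z = Σ e^(−Eᵢ/kT) = e^(−0) + e^(−2.7732) + e^(−2.9741) = 1.0000 + 0.062462 + 0.051093 = 1.1136.
⟨E⟩ = Σ EᵢPᵢ = 0.0058123 eV.
S/k_B = ln Z + ⟨E⟩/kT = ln(1.1136) + 0.0058123/0.019905 = 0.10760 + 0.29200 = 0.400.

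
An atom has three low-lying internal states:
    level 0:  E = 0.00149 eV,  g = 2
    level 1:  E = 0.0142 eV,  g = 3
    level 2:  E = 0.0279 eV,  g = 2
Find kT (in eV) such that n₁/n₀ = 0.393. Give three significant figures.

0.00949 eV

n₁/n₀ = (g₁/g₀) exp[−(E₁−E₀)/kT] = 0.393.
⇒ (E₁−E₀)/kT = ln((3/2)/0.393) = ln(3.8168) = 1.3394.
kT = 0.01271 eV / 1.3394 = 0.00949 eV.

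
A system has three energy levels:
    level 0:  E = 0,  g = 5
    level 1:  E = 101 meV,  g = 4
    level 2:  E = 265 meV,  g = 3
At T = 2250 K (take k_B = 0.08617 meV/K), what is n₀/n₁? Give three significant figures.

2.10

k_BT = 0.08617 × 2250 K = 193.88 meV.
n₀/n₁ = (g₀/g₁) exp[−(E₀−E₁)/kT] = (5/4) × exp(−(-101 meV)/(193.88 meV)) = (5/4) × exp(0.52094) = 2.10.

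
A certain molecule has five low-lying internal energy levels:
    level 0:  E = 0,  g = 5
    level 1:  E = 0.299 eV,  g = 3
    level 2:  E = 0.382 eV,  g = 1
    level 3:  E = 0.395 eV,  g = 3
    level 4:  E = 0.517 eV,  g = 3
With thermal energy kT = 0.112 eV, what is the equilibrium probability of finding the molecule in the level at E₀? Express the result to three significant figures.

0.933

Eᵢ/kT = 0, 2.6696, 3.4107, 3.5268, 4.6161.
Z = Σ gᵢe^(−Eᵢ/kT) = 5·e^(−0) + 3·e^(−2.6696) + 1·e^(−3.4107) + 3·e^(−3.5268) + 3·e^(−4.6161) = 5.0000 + 0.20784 + 0.033018 + 0.088197 + 0.029674 = 5.3587.
P₀ = g₀ e^(−E₀/kT) / Z = 5.0000/5.3587 = 0.933.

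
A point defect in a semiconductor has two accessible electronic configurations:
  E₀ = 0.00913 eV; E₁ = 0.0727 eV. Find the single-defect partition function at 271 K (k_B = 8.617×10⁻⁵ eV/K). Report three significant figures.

Z = 0.721

k_BT = 8.617×10⁻⁵ × 271 K = 0.023352 eV.
Eᵢ/kT = 0.39097, 3.1132.
Z = Σ e^(−Eᵢ/kT) = e^(−0.39097) + e^(−3.1132) = 0.67640 + 0.044458 = 0.72086.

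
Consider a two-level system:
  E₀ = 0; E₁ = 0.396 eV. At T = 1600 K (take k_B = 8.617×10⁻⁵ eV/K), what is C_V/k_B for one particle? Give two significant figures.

0.42

k_BT = 8.617×10⁻⁵ × 1600 K = 0.1379 eV.
Eᵢ/kT = 0, 2.872.
Z = Σ e^(−Eᵢ/kT) = e^(−0) + e^(−2.872) = 1.000 + 0.05659 = 1.057.
⟨E⟩ = 0.02120 eV, ⟨E²⟩ = 0.008396 eV².
C_V/k_B = (⟨E²⟩ − ⟨E⟩²)/(kT)² = (0.008396 − 0.0004494)/0.01902 = 0.42.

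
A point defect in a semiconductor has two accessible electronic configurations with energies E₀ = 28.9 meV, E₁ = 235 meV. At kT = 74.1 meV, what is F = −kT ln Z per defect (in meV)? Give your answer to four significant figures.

24.45 meV

Eᵢ/kT = 0.390013, 3.17139.
Z = Σ e^(−Eᵢ/kT) = e^(−0.390013) + e^(−3.17139) = 0.677048 + 0.0419453 = 0.718993.
F = −kT ln Z = −74.1 × ln(0.718993) = −74.1 × -0.329904 = 24.45 meV.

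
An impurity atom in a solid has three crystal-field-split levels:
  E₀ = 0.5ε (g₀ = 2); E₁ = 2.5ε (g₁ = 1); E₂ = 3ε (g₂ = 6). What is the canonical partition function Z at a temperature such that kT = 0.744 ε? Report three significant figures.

Z = 1.16

Eᵢ/kT = 0.67204, 3.3602, 4.0323.
Z = Σ gᵢe^(−Eᵢ/kT) = 2·e^(−0.67204) + 1·e^(−3.3602) + 6·e^(−4.0323) = 1.0213 + 0.034728 + 0.10640 = 1.1624.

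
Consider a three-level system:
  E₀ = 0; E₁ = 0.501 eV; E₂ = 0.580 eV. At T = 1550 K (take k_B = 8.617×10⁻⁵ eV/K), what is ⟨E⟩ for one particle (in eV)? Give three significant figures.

0.0186 eV

k_BT = 8.617×10⁻⁵ × 1550 K = 0.13356 eV.
Eᵢ/kT = 0, 3.7511, 4.3426.
Z = Σ e^(−Eᵢ/kT) = e^(−0) + e^(−3.7511) + e^(−4.3426) = 1.0000 + 0.023492 + 0.013003 = 1.0365.
⟨E⟩ = Σ Eᵢ e^(−Eᵢ/kT) / Z = (0·1.0000 + 0.501·0.023492 + 0.580·0.013003) / 1.0365 = 0.0186 eV.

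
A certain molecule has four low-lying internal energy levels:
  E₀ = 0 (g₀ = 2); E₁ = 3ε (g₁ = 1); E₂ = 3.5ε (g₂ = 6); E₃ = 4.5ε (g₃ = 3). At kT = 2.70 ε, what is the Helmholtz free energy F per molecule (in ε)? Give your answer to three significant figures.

-4.08 ε

Eᵢ/kT = 0, 1.1111, 1.2963, 1.6667.
Z = Σ gᵢe^(−Eᵢ/kT) = 2·e^(−0) + 1·e^(−1.1111) + 6·e^(−1.2963) + 3·e^(−1.6667) = 2.0000 + 0.32920 + 1.6413 + 0.56661 = 4.5371.
F = −kT ln Z = −2.70 × ln(4.5371) = −2.70 × 1.5123 = -4.08 ε.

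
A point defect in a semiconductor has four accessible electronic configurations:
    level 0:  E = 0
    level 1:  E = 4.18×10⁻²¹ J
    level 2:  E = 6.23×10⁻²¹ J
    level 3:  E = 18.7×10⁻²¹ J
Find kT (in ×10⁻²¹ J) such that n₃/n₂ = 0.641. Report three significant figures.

28.0 ×10⁻²¹ J

n₃/n₂ = exp[−(E₃−E₂)/kT] = 0.641.
⇒ (E₃−E₂)/kT = ln(1/0.641) = ln(1.5601) = 0.44475.
kT = 12.47 ×10⁻²¹ J / 0.44475 = 28.0 ×10⁻²¹ J.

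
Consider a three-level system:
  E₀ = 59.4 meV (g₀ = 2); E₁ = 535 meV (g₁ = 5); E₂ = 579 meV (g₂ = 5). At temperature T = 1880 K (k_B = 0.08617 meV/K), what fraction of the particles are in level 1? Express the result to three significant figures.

k_BT = 0.08617 × 1880 K = 162.00 meV.
Eᵢ/kT = 0.36667, 3.3025, 3.5741.
Z = Σ gᵢe^(−Eᵢ/kT) = 2·e^(−0.36667) + 5·e^(−3.3025) + 5·e^(−3.5741) = 1.3861 + 0.18396 + 0.14020 = 1.7103.
P₁ = g₁ e^(−E₁/kT) / Z = 0.18396/1.7103 = 0.108.

0.108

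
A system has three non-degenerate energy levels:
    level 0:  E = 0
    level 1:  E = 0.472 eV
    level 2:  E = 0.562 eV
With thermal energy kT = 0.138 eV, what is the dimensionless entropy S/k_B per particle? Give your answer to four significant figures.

Eᵢ/kT = 0, 3.42029, 4.07246.
Z = Σ e^(−Eᵢ/kT) = e^(−0) + e^(−3.42029) + e^(−4.07246) = 1.00000 + 0.0327029 + 0.0170354 = 1.04974.
⟨E⟩ = Σ EᵢPᵢ = 0.0238246 eV.
S/k_B = ln Z + ⟨E⟩/kT = ln(1.04974) + 0.0238246/0.138 = 0.0485425 + 0.172642 = 0.2212.

0.2212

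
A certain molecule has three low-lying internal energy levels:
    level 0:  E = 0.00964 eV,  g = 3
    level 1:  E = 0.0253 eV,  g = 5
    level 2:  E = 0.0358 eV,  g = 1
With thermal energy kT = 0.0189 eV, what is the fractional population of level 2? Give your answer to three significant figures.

Eᵢ/kT = 0.51005, 1.3386, 1.8942.
Z = Σ gᵢe^(−Eᵢ/kT) = 3·e^(−0.51005) + 5·e^(−1.3386) + 1·e^(−1.8942) = 1.8014 + 1.3111 + 0.15044 = 3.2629.
P₂ = g₂ e^(−E₂/kT) / Z = 0.15044/3.2629 = 0.0461.

0.0461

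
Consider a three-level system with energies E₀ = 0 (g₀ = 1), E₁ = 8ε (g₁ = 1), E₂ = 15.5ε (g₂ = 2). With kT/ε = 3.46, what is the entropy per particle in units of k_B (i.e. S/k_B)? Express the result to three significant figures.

Eᵢ/kT = 0, 2.3121, 4.4798.
Z = Σ gᵢe^(−Eᵢ/kT) = 1·e^(−0) + 1·e^(−2.3121) + 2·e^(−4.4798) = 1.0000 + 0.099053 + 0.022671 = 1.1217.
⟨E⟩ = Σ EᵢPᵢ = 1.0197 ε.
S/k_B = ln Z + ⟨E⟩/kT = ln(1.1217) + 1.0197/3.46 = 0.11485 + 0.29471 = 0.410.

0.410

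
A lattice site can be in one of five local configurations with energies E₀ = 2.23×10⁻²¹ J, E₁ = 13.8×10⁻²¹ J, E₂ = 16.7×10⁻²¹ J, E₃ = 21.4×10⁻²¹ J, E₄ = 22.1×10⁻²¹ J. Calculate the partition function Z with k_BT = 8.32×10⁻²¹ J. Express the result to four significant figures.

Eᵢ/kT = 0.268029, 1.65865, 2.00721, 2.57212, 2.65625.
Z = Σ e^(−Eᵢ/kT) = e^(−0.268029) + e^(−1.65865) + e^(−2.00721) + e^(−2.57212) + e^(−2.65625) = 0.764886 + 0.190396 + 0.134363 + 0.0763735 + 0.0702110 = 1.23623.

Z = 1.236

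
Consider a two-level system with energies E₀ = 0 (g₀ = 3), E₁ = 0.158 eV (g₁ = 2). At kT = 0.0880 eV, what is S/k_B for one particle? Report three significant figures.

1.38

Eᵢ/kT = 0, 1.7955.
Z = Σ gᵢe^(−Eᵢ/kT) = 3·e^(−0) + 2·e^(−1.7955) = 3.0000 + 0.33209 = 3.3321.
⟨E⟩ = Σ EᵢPᵢ = 0.015747 eV.
S/k_B = ln Z + ⟨E⟩/kT = ln(3.3321) + 0.015747/0.0880 = 1.2036 + 0.17894 = 1.38.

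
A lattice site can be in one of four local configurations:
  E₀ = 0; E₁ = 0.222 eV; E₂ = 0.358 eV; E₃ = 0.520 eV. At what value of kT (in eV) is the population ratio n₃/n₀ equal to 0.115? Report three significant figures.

n₃/n₀ = exp[−(E₃−E₀)/kT] = 0.115.
⇒ (E₃−E₀)/kT = ln(1/0.115) = ln(8.6957) = 2.1628.
kT = 0.520 eV / 2.1628 = 0.240 eV.

0.240 eV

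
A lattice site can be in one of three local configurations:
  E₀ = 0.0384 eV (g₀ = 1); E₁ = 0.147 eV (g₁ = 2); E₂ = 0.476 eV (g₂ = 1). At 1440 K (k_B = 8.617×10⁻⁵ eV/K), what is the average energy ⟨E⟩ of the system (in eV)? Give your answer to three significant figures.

k_BT = 8.617×10⁻⁵ × 1440 K = 0.12408 eV.
Eᵢ/kT = 0.30948, 1.1847, 3.8362.
Z = Σ gᵢe^(−Eᵢ/kT) = 1·e^(−0.30948) + 2·e^(−1.1847) + 1·e^(−3.8362) = 0.73383 + 0.61168 + 0.021575 = 1.3671.
⟨E⟩ = Σ Eᵢ gᵢe^(−Eᵢ/kT) / Z = (0.0384·0.73383 + 0.147·0.61168 + 0.476·0.021575) / 1.3671 = 0.0939 eV.

0.0939 eV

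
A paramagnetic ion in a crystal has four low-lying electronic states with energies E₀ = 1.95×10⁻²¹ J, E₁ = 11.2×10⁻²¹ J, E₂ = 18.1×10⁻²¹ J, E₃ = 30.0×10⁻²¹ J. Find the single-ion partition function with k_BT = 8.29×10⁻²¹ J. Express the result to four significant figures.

Z = 1.189

Eᵢ/kT = 0.235223, 1.35103, 2.18335, 3.61882.
Z = Σ e^(−Eᵢ/kT) = e^(−0.235223) + e^(−1.35103) + e^(−2.18335) + e^(−3.61882) = 0.790395 + 0.258973 + 0.112663 + 0.0268143 = 1.18885.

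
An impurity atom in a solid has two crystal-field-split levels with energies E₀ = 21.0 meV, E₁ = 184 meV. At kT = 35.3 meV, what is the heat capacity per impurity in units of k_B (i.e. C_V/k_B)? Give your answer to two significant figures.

0.21

Eᵢ/kT = 0.5949, 5.212.
Z = Σ e^(−Eᵢ/kT) = e^(−0.5949) + e^(−5.212) = 0.5516 + 0.005451 = 0.5571.
⟨E⟩ = 22.59 meV, ⟨E²⟩ = 767.9 meV².
C_V/k_B = (⟨E²⟩ − ⟨E⟩²)/(kT)² = (767.9 − 510.3)/1246 = 0.21.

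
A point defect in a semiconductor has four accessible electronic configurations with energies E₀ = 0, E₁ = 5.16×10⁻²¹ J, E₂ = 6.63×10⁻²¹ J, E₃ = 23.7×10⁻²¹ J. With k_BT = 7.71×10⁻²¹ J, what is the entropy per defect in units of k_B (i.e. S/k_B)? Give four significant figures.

1.112

Eᵢ/kT = 0, 0.669261, 0.859922, 3.07393.
Z = Σ e^(−Eᵢ/kT) = e^(−0) + e^(−0.669261) + e^(−0.859922) + e^(−3.07393) = 1.00000 + 0.512087 + 0.423195 + 0.0462391 = 1.98152.
⟨E⟩ = Σ EᵢPᵢ = 3.30252 ×10⁻²¹ J.
S/k_B = ln Z + ⟨E⟩/kT = ln(1.98152) + 3.30252/7.71 = 0.683864 + 0.428342 = 1.112.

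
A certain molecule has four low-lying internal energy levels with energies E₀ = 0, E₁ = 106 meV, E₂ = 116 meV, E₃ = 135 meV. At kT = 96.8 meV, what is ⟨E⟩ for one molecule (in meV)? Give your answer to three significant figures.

55.2 meV

Eᵢ/kT = 0, 1.0950, 1.1983, 1.3946.
Z = Σ e^(−Eᵢ/kT) = e^(−0) + e^(−1.0950) + e^(−1.1983) + e^(−1.3946) = 1.0000 + 0.33454 + 0.30171 + 0.24793 = 1.8842.
⟨E⟩ = Σ Eᵢ e^(−Eᵢ/kT) / Z = (0·1.0000 + 106·0.33454 + 116·0.30171 + 135·0.24793) / 1.8842 = 55.2 meV.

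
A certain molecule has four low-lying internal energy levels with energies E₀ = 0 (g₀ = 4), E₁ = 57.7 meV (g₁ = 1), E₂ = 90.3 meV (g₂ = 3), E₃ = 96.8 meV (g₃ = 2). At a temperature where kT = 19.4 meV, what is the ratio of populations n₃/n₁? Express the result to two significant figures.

0.27

n₃/n₁ = (g₃/g₁) exp[−(E₃−E₁)/kT] = (2/1) × exp(−(39.1 meV)/(19.4 meV)) = (2/1) × exp(-2.015) = 0.27.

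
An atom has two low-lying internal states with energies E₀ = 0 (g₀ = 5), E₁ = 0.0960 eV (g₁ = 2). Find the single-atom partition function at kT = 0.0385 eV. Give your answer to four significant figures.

Z = 5.165

Eᵢ/kT = 0, 2.49351.
Z = Σ gᵢe^(−Eᵢ/kT) = 5·e^(−0) + 2·e^(−2.49351) = 5.00000 + 0.165239 = 5.16524.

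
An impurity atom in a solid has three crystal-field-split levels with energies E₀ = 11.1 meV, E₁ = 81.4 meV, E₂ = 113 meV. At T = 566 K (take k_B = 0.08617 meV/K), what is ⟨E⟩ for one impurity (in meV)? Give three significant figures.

32.6 meV

k_BT = 0.08617 × 566 K = 48.772 meV.
Eᵢ/kT = 0.22759, 1.6690, 2.3169.
Z = Σ e^(−Eᵢ/kT) = e^(−0.22759) + e^(−1.6690) + e^(−2.3169) = 0.79645 + 0.18844 + 0.098579 = 1.0835.
⟨E⟩ = Σ Eᵢ e^(−Eᵢ/kT) / Z = (11.1·0.79645 + 81.4·0.18844 + 113·0.098579) / 1.0835 = 32.6 meV.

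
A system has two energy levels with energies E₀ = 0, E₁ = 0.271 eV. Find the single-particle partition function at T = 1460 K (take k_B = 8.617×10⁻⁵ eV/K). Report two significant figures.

Z = 1.1

k_BT = 8.617×10⁻⁵ × 1460 K = 0.1258 eV.
Eᵢ/kT = 0, 2.154.
Z = Σ e^(−Eᵢ/kT) = e^(−0) + e^(−2.154) = 1.000 + 0.1160 = 1.116.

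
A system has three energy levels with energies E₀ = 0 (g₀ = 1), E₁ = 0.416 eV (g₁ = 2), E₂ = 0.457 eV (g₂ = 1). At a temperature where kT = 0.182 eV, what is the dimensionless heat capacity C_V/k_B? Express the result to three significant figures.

0.955

Eᵢ/kT = 0, 2.2857, 2.5110.
Z = Σ gᵢe^(−Eᵢ/kT) = 1·e^(−0) + 2·e^(−2.2857) + 1·e^(−2.5110) = 1.0000 + 0.20341 + 0.081187 = 1.2846.
⟨E⟩ = 0.094754 eV, ⟨E²⟩ = 0.040602 eV².
C_V/k_B = (⟨E²⟩ − ⟨E⟩²)/(kT)² = (0.040602 − 0.0089783)/0.033124 = 0.955.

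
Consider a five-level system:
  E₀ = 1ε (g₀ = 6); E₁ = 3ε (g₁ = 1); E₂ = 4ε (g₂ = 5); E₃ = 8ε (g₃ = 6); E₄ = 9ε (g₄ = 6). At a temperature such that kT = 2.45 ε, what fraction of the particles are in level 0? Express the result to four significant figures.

Eᵢ/kT = 0.408163, 1.22449, 1.63265, 3.26531, 3.67347.
Z = Σ gᵢe^(−Eᵢ/kT) = 6·e^(−0.408163) + 1·e^(−1.22449) + 5·e^(−1.63265) + 6·e^(−3.26531) + 6·e^(−3.67347) = 3.98922 + 0.293908 + 0.977055 + 0.229111 + 0.152329 = 5.64162.
P₀ = g₀ e^(−E₀/kT) / Z = 3.98922/5.64162 = 0.7071.

0.7071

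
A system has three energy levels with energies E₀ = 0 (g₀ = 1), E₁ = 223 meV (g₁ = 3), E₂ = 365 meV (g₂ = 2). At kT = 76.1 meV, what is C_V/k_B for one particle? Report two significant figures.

1.3

Eᵢ/kT = 0, 2.930, 4.796.
Z = Σ gᵢe^(−Eᵢ/kT) = 1·e^(−0) + 3·e^(−2.930) + 2·e^(−4.796) = 1.000 + 0.1602 + 0.01653 = 1.177.
⟨E⟩ = 35.48 meV, ⟨E²⟩ = 8640 meV².
C_V/k_B = (⟨E²⟩ − ⟨E⟩²)/(kT)² = (8640 − 1259)/5791 = 1.3.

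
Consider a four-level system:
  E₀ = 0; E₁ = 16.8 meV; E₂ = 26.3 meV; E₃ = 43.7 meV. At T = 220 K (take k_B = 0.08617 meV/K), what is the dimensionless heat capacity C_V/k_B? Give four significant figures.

k_BT = 0.08617 × 220 K = 18.9574 meV.
Eᵢ/kT = 0, 0.886197, 1.38732, 2.30517.
Z = Σ e^(−Eᵢ/kT) = e^(−0) + e^(−0.886197) + e^(−1.38732) + e^(−2.30517) = 1.00000 + 0.412220 + 0.249744 + 0.0997418 = 1.76171.
⟨E⟩ = 10.1335 meV, ⟨E²⟩ = 272.216 meV².
C_V/k_B = (⟨E²⟩ − ⟨E⟩²)/(kT)² = (272.216 − 102.688)/359.383 = 0.4717.

0.4717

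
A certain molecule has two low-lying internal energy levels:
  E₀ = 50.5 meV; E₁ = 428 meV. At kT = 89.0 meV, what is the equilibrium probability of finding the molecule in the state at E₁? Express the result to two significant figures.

Eᵢ/kT = 0.5674, 4.809.
Z = Σ e^(−Eᵢ/kT) = e^(−0.5674) + e^(−4.809) = 0.5670 + 0.008156 = 0.5752.
P₁ = e^(−E₁/kT) / Z = 0.008156/0.5752 = 0.014.

0.014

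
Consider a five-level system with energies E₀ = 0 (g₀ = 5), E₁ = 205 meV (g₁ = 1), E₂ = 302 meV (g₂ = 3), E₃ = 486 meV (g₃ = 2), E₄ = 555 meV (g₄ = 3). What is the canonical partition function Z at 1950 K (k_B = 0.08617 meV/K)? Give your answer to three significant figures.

k_BT = 0.08617 × 1950 K = 168.03 meV.
Eᵢ/kT = 0, 1.2200, 1.7973, 2.8923, 3.3030.
Z = Σ gᵢe^(−Eᵢ/kT) = 5·e^(−0) + 1·e^(−1.2200) + 3·e^(−1.7973) + 2·e^(−2.8923) + 3·e^(−3.3030) = 5.0000 + 0.29523 + 0.49724 + 0.11090 + 0.11032 = 6.0137.

Z = 6.01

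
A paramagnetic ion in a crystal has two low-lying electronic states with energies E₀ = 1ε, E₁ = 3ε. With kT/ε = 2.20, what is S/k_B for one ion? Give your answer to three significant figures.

0.600

Eᵢ/kT = 0.45455, 1.3636.
Z = Σ e^(−Eᵢ/kT) = e^(−0.45455) + e^(−1.3636) = 0.63473 + 0.25574 = 0.89047.
⟨E⟩ = Σ EᵢPᵢ = 1.5744 ε.
S/k_B = ln Z + ⟨E⟩/kT = ln(0.89047) + 1.5744/2.20 = -0.11601 + 0.71564 = 0.600.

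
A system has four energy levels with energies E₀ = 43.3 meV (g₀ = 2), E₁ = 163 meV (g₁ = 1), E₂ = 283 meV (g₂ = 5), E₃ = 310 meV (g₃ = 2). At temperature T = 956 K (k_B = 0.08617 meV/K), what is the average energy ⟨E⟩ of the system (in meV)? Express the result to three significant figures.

k_BT = 0.08617 × 956 K = 82.379 meV.
Eᵢ/kT = 0.52562, 1.9787, 3.4353, 3.7631.
Z = Σ gᵢe^(−Eᵢ/kT) = 2·e^(−0.52562) + 1·e^(−1.9787) + 5·e^(−3.4353) + 2·e^(−3.7631) = 1.1824 + 0.13825 + 0.16108 + 0.046423 = 1.5282.
⟨E⟩ = Σ Eᵢ gᵢe^(−Eᵢ/kT) / Z = (43.3·1.1824 + 163·0.13825 + 283·0.16108 + 310·0.046423) / 1.5282 = 87.5 meV.

87.5 meV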